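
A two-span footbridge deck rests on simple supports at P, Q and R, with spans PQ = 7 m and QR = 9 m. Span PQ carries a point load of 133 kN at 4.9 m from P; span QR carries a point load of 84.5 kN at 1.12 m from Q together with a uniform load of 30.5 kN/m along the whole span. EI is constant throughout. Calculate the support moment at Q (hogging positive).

Take M_Q as the redundant. Released structure: two simple spans PQ and QR with a hinge at Q.
End slopes at the hinge Q, treating each span as simply supported:
  span PQ: point load 133 at a = 4.9: Pab(L + a)/(6LEI) = 387.8/EI
  span QR: point load 84.5 at a = 1.12: Pab(L + b)/(6LEI) = 233.1/EI
  span QR: UDL 30.5: wL³/(24EI) = 926.4/EI
  relative rotation θ_0 = (387.8 + 1160)/EI = 1547/EI
A unit hogging moment at Q produces rotation L₁/(3EI) + L₂/(3EI) = 5.333/EI.
Compatibility: M_Q·(L₁+L₂)/(3EI) = θ_0, giving M_Q = 290.1 kN·m (hogging).

M_Q = 290.1 kN·m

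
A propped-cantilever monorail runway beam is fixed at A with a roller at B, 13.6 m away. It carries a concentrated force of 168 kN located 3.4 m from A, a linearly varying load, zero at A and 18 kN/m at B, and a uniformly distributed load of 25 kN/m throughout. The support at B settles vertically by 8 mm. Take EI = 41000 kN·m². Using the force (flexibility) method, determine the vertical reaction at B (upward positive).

R_B = 208.9 kN

Choose R_B as the redundant. The primary structure is the cantilever fixed at A.
Free-end deflection of the primary structure under the applied loading (downward +):
  point load 168 at a = 3.4: Pa²(3L − a)/(6EI) = 12106/EI
  triangular load, peak 18 at the free end: 11w₀L⁴/(120EI) = 56447/EI
  UDL 25: wL⁴/(8EI) = 106907/EI
  δ_0 = 175459/EI
Flexibility coefficient — unit upward force at B: δ_{BB} = L³/(3EI) = 838.5/EI.
With EI = 41000 kN·m²: δ_0 = 4.2795 m and δ_{BB} = 0.020451 m/kN.
Compatibility — the beam at B must follow the support down by 0.008 m: δ_0 − R_B·δ_{BB} = 0.008, so R_B = (4.2795 − 0.008)/0.020451 = 208.9 kN.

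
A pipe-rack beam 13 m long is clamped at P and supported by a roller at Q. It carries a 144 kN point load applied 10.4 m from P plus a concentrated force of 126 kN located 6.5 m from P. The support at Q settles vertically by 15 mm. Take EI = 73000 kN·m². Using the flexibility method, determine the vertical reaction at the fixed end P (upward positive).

R_P = 130.7 kN

Choose R_Q as the redundant. The primary structure is the cantilever fixed at P.
Downward deflection at the released point Q due to the loads:
  point load 144 at a = 10.4: Pa²(3L − a)/(6EI) = 74241/EI
  point load 126 at a = 6.5: Pa²(3L − a)/(6EI) = 28836/EI
  δ_0 = 103077/EI
Flexibility coefficient — unit upward force at Q: δ_{QQ} = L³/(3EI) = 732.3/EI.
With EI = 73000 kN·m²: δ_0 = 1.412 m and δ_{QQ} = 0.010032 m/kN.
Compatibility — the beam at Q must follow the support down by 0.015 m: δ_0 − R_Q·δ_{QQ} = 0.015, so R_Q = (1.412 − 0.015)/0.010032 = 139.3 kN.
Vertical equilibrium: R_P = ΣP − R_Q = 270 − 139.3 = 130.7 kN.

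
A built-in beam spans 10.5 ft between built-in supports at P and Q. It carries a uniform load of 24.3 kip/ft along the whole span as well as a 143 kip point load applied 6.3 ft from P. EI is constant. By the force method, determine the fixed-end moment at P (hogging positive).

Take the two fixed-end moments M_P, M_Q as redundants; the released structure is the simple span PQ.
On the primary (simply-supported) span, the end slopes from the loading are:
  at P: UDL 24.3: wL³/(24EI) = 1172/EI
  at Q: UDL 24.3: wL³/(24EI) = 1172/EI
  at P: point load 143 at a = 6.3: Pab(L + b)/(6LEI) = 882.9/EI
  at Q: point load 143 at a = 6.3: Pab(L + a)/(6LEI) = 1009/EI
  θ_P0 = 2055/EI,  θ_Q0 = 2181/EI
Flexibility coefficients: a unit moment at one end gives L/(3EI) there and L/(6EI) at the far end, so f₁₁ = f₂₂ = 3.5/EI and f₁₂ = f₂₁ = 1.75/EI.
Compatibility — zero rotation at each built-in end:
  3.5 M_P + 1.75 M_Q = 2055
  1.75 M_P + 3.5 M_Q = 2181
Solving the pair gives M_P = 367.4 kip·ft and M_Q = 439.5 kip·ft (hogging).

M_P = 367.4 kip·ft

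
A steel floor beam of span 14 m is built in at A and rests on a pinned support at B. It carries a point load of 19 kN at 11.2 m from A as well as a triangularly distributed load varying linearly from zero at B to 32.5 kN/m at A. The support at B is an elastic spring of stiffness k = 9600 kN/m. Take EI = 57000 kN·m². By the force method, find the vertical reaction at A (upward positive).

Remove the prop at B; the released (primary) structure is a cantilever built in at A.
Deflection at B on the released cantilever, summing each load's contribution:
  point load 19 at a = 11.2: Pa²(3L − a)/(6EI) = 12235/EI
  triangular load, peak 32.5 at the fixed end: w₀L⁴/(30EI) = 41617/EI
  δ_0 = 53852/EI
Tip deflection under a unit load at B: L³/(3EI) = 914.7/EI.
With EI = 57000 kN·m²: δ_0 = 0.94477 m and δ_{BB} = 0.016047 m/kN.
Compatibility — the spring shortens by R_B/k under the reaction it provides: δ_0 − R_B·δ_{BB} = R_B/k. With 1/k = 0.000104 m/kN, R_B = δ_0 / (δ_{BB} + 1/k) = 0.94477 / (0.016047 + 0.000104) = 58.5 kN.
Vertical equilibrium: R_A = ΣP − R_B = 246.5 − 58.5 = 188 kN.

R_A = 188 kN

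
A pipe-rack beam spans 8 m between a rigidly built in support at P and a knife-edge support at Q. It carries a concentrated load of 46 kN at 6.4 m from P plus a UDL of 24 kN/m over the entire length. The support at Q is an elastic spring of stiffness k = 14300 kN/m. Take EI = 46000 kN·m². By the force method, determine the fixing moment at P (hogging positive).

Choose R_Q as the redundant. The primary structure is the cantilever fixed at P.
Free-end deflection of the primary structure under the applied loading (downward +):
  point load 46 at a = 6.4: Pa²(3L − a)/(6EI) = 5527/EI
  UDL 24: wL⁴/(8EI) = 12288/EI
  δ_0 = 17815/EI
Tip deflection under a unit load at Q: L³/(3EI) = 170.7/EI.
With EI = 46000 kN·m²: δ_0 = 0.38728 m and δ_{QQ} = 0.00371 m/kN.
Compatibility — the spring shortens by R_Q/k under the reaction it provides: δ_0 − R_Q·δ_{QQ} = R_Q/k. With 1/k = 0.00007 m/kN, R_Q = δ_0 / (δ_{QQ} + 1/k) = 0.38728 / (0.00371 + 0.00007) = 102.5 kN.
Moment equilibrium about P: M_P = Σ(load moments about P) − R_Q·L = 1062 − 102.5×8 = 242.8 kN·m.

M_P = 242.8 kN·m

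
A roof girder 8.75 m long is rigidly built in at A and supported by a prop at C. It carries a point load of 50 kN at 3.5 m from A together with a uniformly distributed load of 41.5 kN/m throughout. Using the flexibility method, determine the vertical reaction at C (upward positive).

Take the reaction at C as the redundant and release it; the primary structure is a cantilever fixed at A.
Downward deflection at the released point C due to the loads:
  point load 50 at a = 3.5: Pa²(3L − a)/(6EI) = 2322/EI
  UDL 41.5: wL⁴/(8EI) = 30408/EI
  δ_0 = 32731/EI
Flexibility coefficient — unit upward force at C: δ_{CC} = L³/(3EI) = 223.3/EI.
The prop prevents deflection at C: R_C = δ_0/δ_{CC} = 32731/223.3 = 146.6 kN.

R_C = 146.6 kN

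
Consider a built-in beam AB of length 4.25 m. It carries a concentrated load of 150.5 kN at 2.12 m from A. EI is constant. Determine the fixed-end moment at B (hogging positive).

M_B = 79.76 kN·m

Take the two fixed-end moments M_A, M_B as redundants; the released structure is the simple span AB.
On the primary (simply-supported) span, the end slopes from the loading are:
  at A: point load 150.5 at a = 2.12: Pab(L + b)/(6LEI) = 170/EI
  at B: point load 150.5 at a = 2.12: Pab(L + a)/(6LEI) = 169.8/EI
  θ_A0 = 170/EI,  θ_B0 = 169.8/EI
Flexibility coefficients: a unit moment at one end gives L/(3EI) there and L/(6EI) at the far end, so f₁₁ = f₂₂ = 1.417/EI and f₁₂ = f₂₁ = 0.7083/EI.
Compatibility — zero rotation at each built-in end:
  1.417 M_A + 0.7083 M_B = 170
  0.7083 M_A + 1.417 M_B = 169.8
Solving the pair gives M_A = 80.14 kN·m and M_B = 79.76 kN·m (hogging).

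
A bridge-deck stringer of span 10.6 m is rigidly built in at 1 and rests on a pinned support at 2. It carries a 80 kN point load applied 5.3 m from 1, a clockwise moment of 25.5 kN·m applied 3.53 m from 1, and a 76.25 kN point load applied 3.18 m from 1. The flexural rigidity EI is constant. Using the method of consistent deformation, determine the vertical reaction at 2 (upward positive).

R_2 = 36.27 kN

Take the reaction at 2 as the redundant and release it; the primary structure is a cantilever fixed at 1.
Free-end deflection of the primary structure under the applied loading (downward +):
  point load 80 at a = 5.3: Pa²(3L − a)/(6EI) = 9925/EI
  clockwise couple 25.5 at a = 3.53: M₀a(2L − a)/(2EI) = 795.3/EI
  point load 76.25 at a = 3.18: Pa²(3L − a)/(6EI) = 3678/EI
  δ_0 = 14398/EI
Flexibility coefficient — unit upward force at 2: δ_{22} = L³/(3EI) = 397/EI.
Compatibility at 2: δ_0 − R_2·δ_{22} = 0, so R_2 = 14398/397 = 36.27 kN.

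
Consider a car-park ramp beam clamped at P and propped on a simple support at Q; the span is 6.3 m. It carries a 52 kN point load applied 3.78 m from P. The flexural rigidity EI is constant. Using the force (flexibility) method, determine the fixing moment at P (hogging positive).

Take the reaction at Q as the redundant and release it; the primary structure is a cantilever fixed at P.
Deflection at Q on the released cantilever, summing each load's contribution:
  point load 52 at a = 3.78: Pa²(3L − a)/(6EI) = 1872/EI
Flexibility coefficient — unit upward force at Q: δ_{QQ} = L³/(3EI) = 83.35/EI.
Compatibility at Q: δ_0 − R_Q·δ_{QQ} = 0, so R_Q = 1872/83.35 = 22.46 kN.
Moment equilibrium about P: M_P = Σ(load moments about P) − R_Q·L = 196.6 − 22.46×6.3 = 55.04 kN·m.

M_P = 55.04 kN·m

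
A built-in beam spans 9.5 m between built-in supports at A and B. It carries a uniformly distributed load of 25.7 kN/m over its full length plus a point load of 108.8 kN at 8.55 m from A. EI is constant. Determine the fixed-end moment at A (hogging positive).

Release both end moments; the primary structure is a simply-supported span AB with redundants M_A and M_B.
On the primary (simply-supported) span, the end slopes from the loading are:
  at A: UDL 25.7: wL³/(24EI) = 918.1/EI
  at B: UDL 25.7: wL³/(24EI) = 918.1/EI
  at A: point load 108.8 at a = 8.55: Pab(L + b)/(6LEI) = 162/EI
  at B: point load 108.8 at a = 8.55: Pab(L + a)/(6LEI) = 279.8/EI
  θ_A0 = 1080/EI,  θ_B0 = 1198/EI
Flexibility coefficients: a unit moment at one end gives L/(3EI) there and L/(6EI) at the far end, so f₁₁ = f₂₂ = 3.167/EI and f₁₂ = f₂₁ = 1.583/EI.
Compatibility — zero rotation at each built-in end:
  3.167 M_A + 1.583 M_B = 1080
  1.583 M_A + 3.167 M_B = 1198
Solving the pair gives M_A = 202.6 kN·m and M_B = 277 kN·m (hogging).

M_A = 202.6 kN·m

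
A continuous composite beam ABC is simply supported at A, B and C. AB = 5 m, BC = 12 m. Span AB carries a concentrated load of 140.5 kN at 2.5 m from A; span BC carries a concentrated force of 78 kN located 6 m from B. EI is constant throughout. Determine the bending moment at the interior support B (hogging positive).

M_B = 162.6 kN·m

Insert a hinge at B; M_B is the redundant, and each span becomes simply supported.
Rotations at B on the released spans (each span's end-slope, ×1/EI):
  span AB: point load 140.5 at a = 2.5: Pab(L + a)/(6LEI) = 219.5/EI
  span BC: point load 78 at a = 6: Pab(L + b)/(6LEI) = 702/EI
  relative rotation θ_0 = (219.5 + 702)/EI = 921.5/EI
A unit hogging moment at B produces rotation L₁/(3EI) + L₂/(3EI) = 5.667/EI.
Compatibility: M_B·(L₁+L₂)/(3EI) = θ_0, giving M_B = 162.6 kN·m (hogging).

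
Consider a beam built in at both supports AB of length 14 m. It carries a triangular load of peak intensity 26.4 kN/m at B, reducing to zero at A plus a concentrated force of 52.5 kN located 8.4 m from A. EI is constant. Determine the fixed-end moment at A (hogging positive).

Release both end moments; the primary structure is a simply-supported span AB with redundants M_A and M_B.
End rotations of the released simple span under the applied load (×1/EI):
  at A: triangular load, peak 26.4: 7w₀L³/(360EI) = 1409/EI
  at B: triangular load, peak 26.4: w₀L³/(45EI) = 1610/EI
  at A: point load 52.5 at a = 8.4: Pab(L + b)/(6LEI) = 576.2/EI
  at B: point load 52.5 at a = 8.4: Pab(L + a)/(6LEI) = 658.6/EI
  θ_A0 = 1985/EI,  θ_B0 = 2268/EI
Flexibility coefficients: a unit moment at one end gives L/(3EI) there and L/(6EI) at the far end, so f₁₁ = f₂₂ = 4.667/EI and f₁₂ = f₂₁ = 2.333/EI.
Compatibility — zero rotation at each built-in end:
  4.667 M_A + 2.333 M_B = 1985
  2.333 M_A + 4.667 M_B = 2268
Solving the pair gives M_A = 243 kN·m and M_B = 364.6 kN·m (hogging).

M_A = 243 kN·m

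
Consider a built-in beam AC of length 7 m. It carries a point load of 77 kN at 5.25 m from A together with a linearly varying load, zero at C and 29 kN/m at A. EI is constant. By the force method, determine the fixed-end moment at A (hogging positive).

Take the two fixed-end moments M_A, M_C as redundants; the released structure is the simple span AC.
End rotations of the released simple span under the applied load (×1/EI):
  at A: point load 77 at a = 5.25: Pab(L + b)/(6LEI) = 147.4/EI
  at C: point load 77 at a = 5.25: Pab(L + a)/(6LEI) = 206.3/EI
  at A: triangular load, peak 29: w₀L³/(45EI) = 221/EI
  at C: triangular load, peak 29: 7w₀L³/(360EI) = 193.4/EI
  θ_A0 = 368.4/EI,  θ_C0 = 399.7/EI
Flexibility coefficients: a unit moment at one end gives L/(3EI) there and L/(6EI) at the far end, so f₁₁ = f₂₂ = 2.333/EI and f₁₂ = f₂₁ = 1.167/EI.
Compatibility — zero rotation at each built-in end:
  2.333 M_A + 1.167 M_C = 368.4
  1.167 M_A + 2.333 M_C = 399.7
Solving the pair gives M_A = 96.32 kN·m and M_C = 123.2 kN·m (hogging).

M_A = 96.32 kN·m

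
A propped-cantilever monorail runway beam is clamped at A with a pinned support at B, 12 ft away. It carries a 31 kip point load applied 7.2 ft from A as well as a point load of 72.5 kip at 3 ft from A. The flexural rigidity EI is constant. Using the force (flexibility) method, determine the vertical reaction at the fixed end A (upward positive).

Take the reaction at B as the redundant and release it; the primary structure is a cantilever fixed at A.
Deflection at B on the released cantilever, summing each load's contribution:
  point load 31 at a = 7.2: Pa²(3L − a)/(6EI) = 7714/EI
  point load 72.5 at a = 3: Pa²(3L − a)/(6EI) = 3589/EI
  δ_0 = 11303/EI
Flexibility coefficient — unit upward force at B: δ_{BB} = L³/(3EI) = 576/EI.
Compatibility at B: δ_0 − R_B·δ_{BB} = 0, so R_B = 11303/576 = 19.62 kip.
Vertical equilibrium: R_A = ΣP − R_B = 103.5 − 19.62 = 83.88 kip.

R_A = 83.88 kip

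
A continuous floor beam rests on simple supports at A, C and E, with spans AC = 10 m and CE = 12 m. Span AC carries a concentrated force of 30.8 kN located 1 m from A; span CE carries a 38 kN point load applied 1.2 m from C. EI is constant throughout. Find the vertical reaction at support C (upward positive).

Insert a hinge at C; M_C is the redundant, and each span becomes simply supported.
Discontinuity in slope at C on the released structure — sum the simple-span end rotations:
  span AC: point load 30.8 at a = 1: Pab(L + a)/(6LEI) = 50.82/EI
  span CE: point load 38 at a = 1.2: Pab(L + b)/(6LEI) = 156/EI
  relative rotation θ_0 = (50.82 + 156)/EI = 206.8/EI
A unit hogging moment at C produces rotation L₁/(3EI) + L₂/(3EI) = 7.333/EI.
Compatibility: M_C·(L₁+L₂)/(3EI) = θ_0, giving M_C = 28.2 kN·m (hogging).
Span AC, ΣM about A with M_C applied at C: R_C^{AC}·10 = 30.8 + 28.2, so R_C^{AC} = 5.9 kN and R_A = 30.8 − 5.9 = 24.9 kN.
Span CE, ΣM about E: R_C^{CE}·12 = 410.4 + 28.2, so R_C^{CE} = 36.55 kN and R_E = 38 − 36.55 = 1.45 kN.
R_C = 5.9 + 36.55 = 42.45 kN.

R_C = 42.45 kN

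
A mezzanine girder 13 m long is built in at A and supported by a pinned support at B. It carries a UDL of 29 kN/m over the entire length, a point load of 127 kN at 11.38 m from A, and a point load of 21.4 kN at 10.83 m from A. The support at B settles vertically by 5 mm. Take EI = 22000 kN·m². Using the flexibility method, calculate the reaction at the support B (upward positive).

R_B = 260.7 kN

Remove the prop at B; the released (primary) structure is a cantilever built in at A.
Primary-structure tip deflection at B by superposition:
  UDL 29: wL⁴/(8EI) = 103534/EI
  point load 127 at a = 11.38: Pa²(3L − a)/(6EI) = 75711/EI
  point load 21.4 at a = 10.83: Pa²(3L − a)/(6EI) = 11784/EI
  δ_0 = 191029/EI
Tip deflection under a unit load at B: L³/(3EI) = 732.3/EI.
With EI = 22000 kN·m²: δ_0 = 8.6831 m and δ_{BB} = 0.033288 m/kN.
Compatibility — the beam at B must follow the support down by 0.005 m: δ_0 − R_B·δ_{BB} = 0.005, so R_B = (8.6831 − 0.005)/0.033288 = 260.7 kN.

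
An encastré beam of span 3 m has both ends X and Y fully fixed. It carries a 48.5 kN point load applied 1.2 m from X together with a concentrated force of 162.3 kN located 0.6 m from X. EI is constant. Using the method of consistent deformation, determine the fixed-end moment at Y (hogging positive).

M_Y = 29.55 kN·m

Release both end moments; the primary structure is a simply-supported span XY with redundants M_X and M_Y.
Simple-span end rotations at X and Y under the given loads:
  at X: point load 48.5 at a = 1.2: Pab(L + b)/(6LEI) = 27.94/EI
  at Y: point load 48.5 at a = 1.2: Pab(L + a)/(6LEI) = 24.44/EI
  at X: point load 162.3 at a = 0.6: Pab(L + b)/(6LEI) = 70.11/EI
  at Y: point load 162.3 at a = 0.6: Pab(L + a)/(6LEI) = 46.74/EI
  θ_X0 = 98.05/EI,  θ_Y0 = 71.19/EI
Flexibility coefficients: a unit moment at one end gives L/(3EI) there and L/(6EI) at the far end, so f₁₁ = f₂₂ = 1/EI and f₁₂ = f₂₁ = 0.5/EI.
Compatibility — zero rotation at each built-in end:
  1 M_X + 0.5 M_Y = 98.05
  0.5 M_X + 1 M_Y = 71.19
Solving the pair gives M_X = 83.28 kN·m and M_Y = 29.55 kN·m (hogging).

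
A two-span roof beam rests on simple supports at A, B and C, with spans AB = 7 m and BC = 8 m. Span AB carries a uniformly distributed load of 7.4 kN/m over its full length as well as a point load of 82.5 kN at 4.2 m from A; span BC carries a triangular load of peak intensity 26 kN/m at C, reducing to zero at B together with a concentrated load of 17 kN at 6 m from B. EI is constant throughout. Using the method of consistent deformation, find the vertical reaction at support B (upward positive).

R_B = 150 kN

Release continuity at B by inserting a hinge; the redundant is the internal moment M_B. The primary structure is two simply-supported spans AB and BC.
Discontinuity in slope at B on the released structure — sum the simple-span end rotations:
  span AB: UDL 7.4: wL³/(24EI) = 105.8/EI
  span AB: point load 82.5 at a = 4.2: Pab(L + a)/(6LEI) = 258.7/EI
  span BC: triangular load, peak 26: 7w₀L³/(360EI) = 258.8/EI
  span BC: point load 17 at a = 6: Pab(L + b)/(6LEI) = 42.5/EI
  relative rotation θ_0 = (364.5 + 301.3)/EI = 665.8/EI
A unit hogging moment at B produces rotation L₁/(3EI) + L₂/(3EI) = 5/EI.
Slope continuity at B: θ_0 = M_B·5/EI, so M_B = 665.8/5 = 133.2 kN·m (hogging).
Span AB, ΣM about A with M_B applied at B: R_B^{AB}·7 = 527.8 + 133.2, so R_B^{AB} = 94.42 kN and R_A = 134.3 − 94.42 = 39.88 kN.
Span BC, ΣM about C: R_B^{BC}·8 = 311.3 + 133.2, so R_B^{BC} = 55.56 kN and R_C = 121 − 55.56 = 65.44 kN.
R_B = 94.42 + 55.56 = 150 kN.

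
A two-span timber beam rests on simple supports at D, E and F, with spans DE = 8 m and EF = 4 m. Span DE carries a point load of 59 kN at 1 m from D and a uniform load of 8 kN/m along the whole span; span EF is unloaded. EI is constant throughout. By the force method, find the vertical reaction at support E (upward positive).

Take M_E as the redundant. Released structure: two simple spans DE and EF with a hinge at E.
End slopes at the hinge E, treating each span as simply supported:
  span DE: point load 59 at a = 1: Pab(L + a)/(6LEI) = 77.44/EI
  span DE: UDL 8: wL³/(24EI) = 170.7/EI
  relative rotation θ_0 = (248.1 + 0)/EI = 248.1/EI
A unit hogging moment at E produces rotation L₁/(3EI) + L₂/(3EI) = 4/EI.
Compatibility: M_E·(L₁+L₂)/(3EI) = θ_0, giving M_E = 62.03 kN·m (hogging).
Span DE, ΣM about D with M_E applied at E: R_E^{DE}·8 = 315 + 62.03, so R_E^{DE} = 47.13 kN and R_D = 123 − 47.13 = 75.87 kN.
Span EF, ΣM about F: R_E^{EF}·4 = 0 + 62.03, so R_E^{EF} = 15.51 kN and R_F = 0 − 15.51 = -15.51 kN.
R_E = 47.13 + 15.51 = 62.63 kN.

R_E = 62.63 kN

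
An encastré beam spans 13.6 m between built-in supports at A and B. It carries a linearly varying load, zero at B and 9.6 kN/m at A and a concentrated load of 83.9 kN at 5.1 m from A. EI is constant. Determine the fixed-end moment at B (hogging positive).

Take the two fixed-end moments M_A, M_B as redundants; the released structure is the simple span AB.
End rotations of the released simple span under the applied load (×1/EI):
  at A: triangular load, peak 9.6: w₀L³/(45EI) = 536.6/EI
  at B: triangular load, peak 9.6: 7w₀L³/(360EI) = 469.6/EI
  at A: point load 83.9 at a = 5.1: Pab(L + b)/(6LEI) = 985/EI
  at B: point load 83.9 at a = 5.1: Pab(L + a)/(6LEI) = 833.5/EI
  θ_A0 = 1522/EI,  θ_B0 = 1303/EI
Flexibility coefficients: a unit moment at one end gives L/(3EI) there and L/(6EI) at the far end, so f₁₁ = f₂₂ = 4.533/EI and f₁₂ = f₂₁ = 2.267/EI.
Compatibility — zero rotation at each built-in end:
  4.533 M_A + 2.267 M_B = 1522
  2.267 M_A + 4.533 M_B = 1303
Solving the pair gives M_A = 255.9 kN·m and M_B = 159.5 kN·m (hogging).

M_B = 159.5 kN·m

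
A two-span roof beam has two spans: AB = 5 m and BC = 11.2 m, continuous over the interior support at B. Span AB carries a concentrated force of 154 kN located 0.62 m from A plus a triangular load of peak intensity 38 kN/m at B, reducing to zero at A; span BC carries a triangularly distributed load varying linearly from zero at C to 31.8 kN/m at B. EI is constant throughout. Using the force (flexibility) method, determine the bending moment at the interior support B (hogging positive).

Insert a hinge at B; M_B is the redundant, and each span becomes simply supported.
Discontinuity in slope at B on the released structure — sum the simple-span end rotations:
  span AB: point load 154 at a = 0.62: Pab(L + a)/(6LEI) = 78.34/EI
  span AB: triangular load, peak 38: w₀L³/(45EI) = 105.6/EI
  span BC: triangular load, peak 31.8: w₀L³/(45EI) = 992.8/EI
  relative rotation θ_0 = (183.9 + 992.8)/EI = 1177/EI
A unit hogging moment at B produces rotation L₁/(3EI) + L₂/(3EI) = 5.4/EI.
Slope continuity at B: θ_0 = M_B·5.4/EI, so M_B = 1177/5.4 = 217.9 kN·m (hogging).

M_B = 217.9 kN·m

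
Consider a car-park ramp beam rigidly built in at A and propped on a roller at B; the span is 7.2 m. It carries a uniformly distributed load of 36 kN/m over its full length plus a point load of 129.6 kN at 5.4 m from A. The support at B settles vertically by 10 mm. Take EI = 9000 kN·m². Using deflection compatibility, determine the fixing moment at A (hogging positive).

Remove the prop at B; the released (primary) structure is a cantilever built in at A.
Primary-structure tip deflection at B by superposition:
  UDL 36: wL⁴/(8EI) = 12093/EI
  point load 129.6 at a = 5.4: Pa²(3L − a)/(6EI) = 10204/EI
  δ_0 = 22297/EI
Flexibility coefficient — unit upward force at B: δ_{BB} = L³/(3EI) = 124.4/EI.
With EI = 9000 kN·m²: δ_0 = 2.4774 m and δ_{BB} = 0.013824 m/kN.
Compatibility — the beam at B must follow the support down by 0.01 m: δ_0 − R_B·δ_{BB} = 0.01, so R_B = (2.4774 − 0.01)/0.013824 = 178.5 kN.
Moment equilibrium about A: M_A = Σ(load moments about A) − R_B·L = 1633 − 178.5×7.2 = 347.8 kN·m.

M_A = 347.8 kN·m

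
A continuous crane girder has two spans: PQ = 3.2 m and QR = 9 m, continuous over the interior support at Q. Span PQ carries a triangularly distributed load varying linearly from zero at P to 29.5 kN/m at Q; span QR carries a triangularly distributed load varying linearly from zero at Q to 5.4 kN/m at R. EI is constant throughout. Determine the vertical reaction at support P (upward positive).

R_P = 8.201 kN

Insert a hinge at Q; M_Q is the redundant, and each span becomes simply supported.
Discontinuity in slope at Q on the released structure — sum the simple-span end rotations:
  span PQ: triangular load, peak 29.5: w₀L³/(45EI) = 21.48/EI
  span QR: triangular load, peak 5.4: 7w₀L³/(360EI) = 76.55/EI
  relative rotation θ_0 = (21.48 + 76.55)/EI = 98.03/EI
A unit hogging moment at Q produces rotation L₁/(3EI) + L₂/(3EI) = 4.067/EI.
Slope continuity at Q: θ_0 = M_Q·4.067/EI, so M_Q = 98.03/4.067 = 24.1 kN·m (hogging).
Span PQ, ΣM about P with M_Q applied at Q: R_Q^{PQ}·3.2 = 100.7 + 24.1, so R_Q^{PQ} = 39 kN and R_P = 47.2 − 39 = 8.201 kN.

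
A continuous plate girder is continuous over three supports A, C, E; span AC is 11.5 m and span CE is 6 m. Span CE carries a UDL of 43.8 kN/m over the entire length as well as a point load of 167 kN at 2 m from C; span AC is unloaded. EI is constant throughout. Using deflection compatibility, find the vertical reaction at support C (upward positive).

Take M_C as the redundant. Released structure: two simple spans AC and CE with a hinge at C.
Rotations at C on the released spans (each span's end-slope, ×1/EI):
  span CE: UDL 43.8: wL³/(24EI) = 394.2/EI
  span CE: point load 167 at a = 2: Pab(L + b)/(6LEI) = 371.1/EI
  relative rotation θ_0 = (0 + 765.3)/EI = 765.3/EI
A unit hogging moment at C produces rotation L₁/(3EI) + L₂/(3EI) = 5.833/EI.
Compatibility: M_C·(L₁+L₂)/(3EI) = θ_0, giving M_C = 131.2 kN·m (hogging).
Span AC, ΣM about A with M_C applied at C: R_C^{AC}·11.5 = 0 + 131.2, so R_C^{AC} = 11.41 kN and R_A = 0 − 11.41 = -11.41 kN.
Span CE, ΣM about E: R_C^{CE}·6 = 1456 + 131.2, so R_C^{CE} = 264.6 kN and R_E = 429.8 − 264.6 = 165.2 kN.
R_C = 11.41 + 264.6 = 276 kN.

R_C = 276 kN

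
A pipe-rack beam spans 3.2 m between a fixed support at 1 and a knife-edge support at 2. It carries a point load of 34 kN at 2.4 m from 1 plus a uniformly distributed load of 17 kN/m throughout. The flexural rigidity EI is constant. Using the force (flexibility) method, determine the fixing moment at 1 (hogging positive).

Release the roller at 2. Primary structure: cantilever fixed at 1.
Free-end deflection of the primary structure under the applied loading (downward +):
  point load 34 at a = 2.4: Pa²(3L − a)/(6EI) = 235/EI
  UDL 17: wL⁴/(8EI) = 222.8/EI
  δ_0 = 457.8/EI
Tip deflection under a unit load at 2: L³/(3EI) = 10.92/EI.
Compatibility at 2: δ_0 − R_2·δ_{22} = 0, so R_2 = 457.8/10.92 = 41.92 kN.
Moment equilibrium about 1: M_1 = Σ(load moments about 1) − R_2·L = 168.6 − 41.92×3.2 = 34.51 kN·m.

M_1 = 34.51 kN·m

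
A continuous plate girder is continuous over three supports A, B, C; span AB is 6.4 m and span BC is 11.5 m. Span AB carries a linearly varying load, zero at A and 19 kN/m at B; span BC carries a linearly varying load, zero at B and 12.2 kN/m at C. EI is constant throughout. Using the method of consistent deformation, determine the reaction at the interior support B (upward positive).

Insert a hinge at B; M_B is the redundant, and each span becomes simply supported.
Rotations at B on the released spans (each span's end-slope, ×1/EI):
  span AB: triangular load, peak 19: w₀L³/(45EI) = 110.7/EI
  span BC: triangular load, peak 12.2: 7w₀L³/(360EI) = 360.8/EI
  relative rotation θ_0 = (110.7 + 360.8)/EI = 471.5/EI
A unit hogging moment at B produces rotation L₁/(3EI) + L₂/(3EI) = 5.967/EI.
Slope continuity at B: θ_0 = M_B·5.967/EI, so M_B = 471.5/5.967 = 79.02 kN·m (hogging).
Span AB, ΣM about A with M_B applied at B: R_B^{AB}·6.4 = 259.4 + 79.02, so R_B^{AB} = 52.88 kN and R_A = 60.8 − 52.88 = 7.92 kN.
Span BC, ΣM about C: R_B^{BC}·11.5 = 268.9 + 79.02, so R_B^{BC} = 30.25 kN and R_C = 70.15 − 30.25 = 39.9 kN.
R_B = 52.88 + 30.25 = 83.13 kN.

R_B = 83.13 kN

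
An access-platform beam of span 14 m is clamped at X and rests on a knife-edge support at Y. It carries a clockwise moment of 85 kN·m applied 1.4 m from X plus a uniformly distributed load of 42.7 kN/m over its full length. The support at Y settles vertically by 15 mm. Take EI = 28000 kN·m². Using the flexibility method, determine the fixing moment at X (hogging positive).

Remove the prop at Y; the released (primary) structure is a cantilever built in at X.
Primary-structure tip deflection at Y by superposition:
  clockwise couple 85 at a = 1.4: M₀a(2L − a)/(2EI) = 1583/EI
  UDL 42.7: wL⁴/(8EI) = 205045/EI
  δ_0 = 206628/EI
Flexibility coefficient — unit upward force at Y: δ_{YY} = L³/(3EI) = 914.7/EI.
With EI = 28000 kN·m²: δ_0 = 7.3796 m and δ_{YY} = 0.032667 m/kN.
Compatibility — the beam at Y must follow the support down by 0.015 m: δ_0 − R_Y·δ_{YY} = 0.015, so R_Y = (7.3796 − 0.015)/0.032667 = 225.4 kN.
Moment equilibrium about X: M_X = Σ(load moments about X) − R_Y·L = 4270 − 225.4×14 = 1113 kN·m.

M_X = 1113 kN·m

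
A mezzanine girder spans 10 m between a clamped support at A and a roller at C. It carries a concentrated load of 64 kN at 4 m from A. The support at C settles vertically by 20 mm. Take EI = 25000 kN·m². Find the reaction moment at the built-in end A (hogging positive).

Choose R_C as the redundant. The primary structure is the cantilever fixed at A.
Primary-structure tip deflection at C by superposition:
  point load 64 at a = 4: Pa²(3L − a)/(6EI) = 4437/EI
Tip deflection under a unit load at C: L³/(3EI) = 333.3/EI.
With EI = 25000 kN·m²: δ_0 = 0.17749 m and δ_{CC} = 0.013333 m/kN.
Compatibility — the beam at C must follow the support down by 0.02 m: δ_0 − R_C·δ_{CC} = 0.02, so R_C = (0.17749 − 0.02)/0.013333 = 11.81 kN.
Moment equilibrium about A: M_A = Σ(load moments about A) − R_C·L = 256 − 11.81×10 = 137.9 kN·m.

M_A = 137.9 kN·m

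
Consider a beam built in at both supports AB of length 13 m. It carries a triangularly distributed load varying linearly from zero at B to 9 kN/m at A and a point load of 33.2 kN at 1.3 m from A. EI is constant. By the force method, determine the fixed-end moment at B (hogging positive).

Release both end moments; the primary structure is a simply-supported span AB with redundants M_A and M_B.
End rotations of the released simple span under the applied load (×1/EI):
  at A: triangular load, peak 9: w₀L³/(45EI) = 439.4/EI
  at B: triangular load, peak 9: 7w₀L³/(360EI) = 384.5/EI
  at A: point load 33.2 at a = 1.3: Pab(L + b)/(6LEI) = 159.9/EI
  at B: point load 33.2 at a = 1.3: Pab(L + a)/(6LEI) = 92.58/EI
  θ_A0 = 599.3/EI,  θ_B0 = 477.1/EI
Flexibility coefficients: a unit moment at one end gives L/(3EI) there and L/(6EI) at the far end, so f₁₁ = f₂₂ = 4.333/EI and f₁₂ = f₂₁ = 2.167/EI.
Compatibility — zero rotation at each built-in end:
  4.333 M_A + 2.167 M_B = 599.3
  2.167 M_A + 4.333 M_B = 477.1
Solving the pair gives M_A = 111 kN·m and M_B = 54.58 kN·m (hogging).

M_B = 54.58 kN·m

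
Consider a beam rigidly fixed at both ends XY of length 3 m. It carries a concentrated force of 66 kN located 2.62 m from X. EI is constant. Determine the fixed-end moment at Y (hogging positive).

M_Y = 19.13 kN·m

Release both end moments; the primary structure is a simply-supported span XY with redundants M_X and M_Y.
End rotations of the released simple span under the applied load (×1/EI):
  at X: point load 66 at a = 2.62: Pab(L + b)/(6LEI) = 12.34/EI
  at Y: point load 66 at a = 2.62: Pab(L + a)/(6LEI) = 20.52/EI
  θ_X0 = 12.34/EI,  θ_Y0 = 20.52/EI
Flexibility coefficients: a unit moment at one end gives L/(3EI) there and L/(6EI) at the far end, so f₁₁ = f₂₂ = 1/EI and f₁₂ = f₂₁ = 0.5/EI.
Compatibility — zero rotation at each built-in end:
  1 M_X + 0.5 M_Y = 12.34
  0.5 M_X + 1 M_Y = 20.52
Solving the pair gives M_X = 2.774 kN·m and M_Y = 19.13 kN·m (hogging).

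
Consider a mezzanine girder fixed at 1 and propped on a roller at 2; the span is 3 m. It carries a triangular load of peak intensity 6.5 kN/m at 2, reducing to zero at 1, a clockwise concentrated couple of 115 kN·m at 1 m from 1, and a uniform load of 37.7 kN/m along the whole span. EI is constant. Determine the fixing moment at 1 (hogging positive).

Take the reaction at 2 as the redundant and release it; the primary structure is a cantilever fixed at 1.
Deflection at 2 on the released cantilever, summing each load's contribution:
  triangular load, peak 6.5 at the free end: 11w₀L⁴/(120EI) = 48.26/EI
  clockwise couple 115 at a = 1: M₀a(2L − a)/(2EI) = 287.5/EI
  UDL 37.7: wL⁴/(8EI) = 381.7/EI
  δ_0 = 717.5/EI
Flexibility coefficient — unit upward force at 2: δ_{22} = L³/(3EI) = 9/EI.
The prop prevents deflection at 2: R_2 = δ_0/δ_{22} = 717.5/9 = 79.72 kN.
Moment equilibrium about 1: M_1 = Σ(load moments about 1) − R_2·L = 304.1 − 79.72×3 = 64.99 kN·m.

M_1 = 64.99 kN·m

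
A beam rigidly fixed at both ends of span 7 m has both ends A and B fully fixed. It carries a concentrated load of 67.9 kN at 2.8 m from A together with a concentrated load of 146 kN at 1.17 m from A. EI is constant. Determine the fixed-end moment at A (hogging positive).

M_A = 186.9 kN·m

Take the two fixed-end moments M_A, M_B as redundants; the released structure is the simple span AB.
End rotations of the released simple span under the applied load (×1/EI):
  at A: point load 67.9 at a = 2.8: Pab(L + b)/(6LEI) = 212.9/EI
  at B: point load 67.9 at a = 2.8: Pab(L + a)/(6LEI) = 186.3/EI
  at A: point load 146 at a = 1.17: Pab(L + b)/(6LEI) = 304.2/EI
  at B: point load 146 at a = 1.17: Pab(L + a)/(6LEI) = 193.7/EI
  θ_A0 = 517.2/EI,  θ_B0 = 380/EI
Flexibility coefficients: a unit moment at one end gives L/(3EI) there and L/(6EI) at the far end, so f₁₁ = f₂₂ = 2.333/EI and f₁₂ = f₂₁ = 1.167/EI.
Compatibility — zero rotation at each built-in end:
  2.333 M_A + 1.167 M_B = 517.2
  1.167 M_A + 2.333 M_B = 380
Solving the pair gives M_A = 186.9 kN·m and M_B = 69.41 kN·m (hogging).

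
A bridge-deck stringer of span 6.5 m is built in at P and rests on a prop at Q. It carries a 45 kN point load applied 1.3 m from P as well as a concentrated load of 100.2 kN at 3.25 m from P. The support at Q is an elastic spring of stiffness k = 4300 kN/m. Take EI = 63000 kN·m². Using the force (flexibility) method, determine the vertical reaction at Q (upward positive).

R_Q = 29.16 kN

Choose R_Q as the redundant. The primary structure is the cantilever fixed at P.
Deflection at Q on the released cantilever, summing each load's contribution:
  point load 45 at a = 1.3: Pa²(3L − a)/(6EI) = 230.7/EI
  point load 100.2 at a = 3.25: Pa²(3L − a)/(6EI) = 2866/EI
  δ_0 = 3097/EI
Tip deflection under a unit load at Q: L³/(3EI) = 91.54/EI.
With EI = 63000 kN·m²: δ_0 = 0.04916 m and δ_{QQ} = 0.001453 m/kN.
Compatibility — the spring shortens by R_Q/k under the reaction it provides: δ_0 − R_Q·δ_{QQ} = R_Q/k. With 1/k = 0.000233 m/kN, R_Q = δ_0 / (δ_{QQ} + 1/k) = 0.04916 / (0.001453 + 0.000233) = 29.16 kN.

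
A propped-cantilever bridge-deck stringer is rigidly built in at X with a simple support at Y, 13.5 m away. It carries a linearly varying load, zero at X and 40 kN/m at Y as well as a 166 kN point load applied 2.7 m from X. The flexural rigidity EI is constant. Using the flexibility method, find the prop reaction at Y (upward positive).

R_Y = 157.8 kN

Release the roller at Y. Primary structure: cantilever fixed at X.
Free-end deflection of the primary structure under the applied loading (downward +):
  triangular load, peak 40 at the free end: 11w₀L⁴/(120EI) = 121789/EI
  point load 166 at a = 2.7: Pa²(3L − a)/(6EI) = 7624/EI
  δ_0 = 129412/EI
Tip deflection under a unit load at Y: L³/(3EI) = 820.1/EI.
Compatibility at Y: δ_0 − R_Y·δ_{YY} = 0, so R_Y = 129412/820.1 = 157.8 kN.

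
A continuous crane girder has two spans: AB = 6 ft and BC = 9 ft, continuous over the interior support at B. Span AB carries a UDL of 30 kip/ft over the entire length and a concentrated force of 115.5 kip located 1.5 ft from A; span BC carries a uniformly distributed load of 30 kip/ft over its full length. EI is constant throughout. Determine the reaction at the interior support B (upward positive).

Release continuity at B by inserting a hinge; the redundant is the internal moment M_B. The primary structure is two simply-supported spans AB and BC.
End slopes at the hinge B, treating each span as simply supported:
  span AB: UDL 30: wL³/(24EI) = 270/EI
  span AB: point load 115.5 at a = 1.5: Pab(L + a)/(6LEI) = 162.4/EI
  span BC: UDL 30: wL³/(24EI) = 911.2/EI
  relative rotation θ_0 = (432.4 + 911.2)/EI = 1344/EI
A unit hogging moment at B produces rotation L₁/(3EI) + L₂/(3EI) = 5/EI.
Slope continuity at B: θ_0 = M_B·5/EI, so M_B = 1344/5 = 268.7 kip·ft (hogging).
Span AB, ΣM about A with M_B applied at B: R_B^{AB}·6 = 713.2 + 268.7, so R_B^{AB} = 163.7 kip and R_A = 295.5 − 163.7 = 131.8 kip.
Span BC, ΣM about C: R_B^{BC}·9 = 1215 + 268.7, so R_B^{BC} = 164.9 kip and R_C = 270 − 164.9 = 105.1 kip.
R_B = 163.7 + 164.9 = 328.5 kip.

R_B = 328.5 kip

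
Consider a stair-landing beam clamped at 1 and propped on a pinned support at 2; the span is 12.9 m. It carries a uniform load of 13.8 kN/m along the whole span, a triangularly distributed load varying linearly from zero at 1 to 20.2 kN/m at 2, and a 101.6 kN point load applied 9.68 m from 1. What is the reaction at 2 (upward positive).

Take the reaction at 2 as the redundant and release it; the primary structure is a cantilever fixed at 1.
Deflection at 2 on the released cantilever, summing each load's contribution:
  UDL 13.8: wL⁴/(8EI) = 47769/EI
  triangular load, peak 20.2 at the free end: 11w₀L⁴/(120EI) = 51277/EI
  point load 101.6 at a = 9.68: Pa²(3L − a)/(6EI) = 46046/EI
  δ_0 = 145092/EI
Tip deflection under a unit load at 2: L³/(3EI) = 715.6/EI.
Compatibility at 2: δ_0 − R_2·δ_{22} = 0, so R_2 = 145092/715.6 = 202.8 kN.

R_2 = 202.8 kN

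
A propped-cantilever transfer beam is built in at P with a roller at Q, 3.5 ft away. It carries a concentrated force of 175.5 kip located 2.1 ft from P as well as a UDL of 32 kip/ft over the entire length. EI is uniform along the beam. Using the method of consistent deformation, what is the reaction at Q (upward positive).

R_Q = 117.8 kip

Choose R_Q as the redundant. The primary structure is the cantilever fixed at P.
Primary-structure tip deflection at Q by superposition:
  point load 175.5 at a = 2.1: Pa²(3L − a)/(6EI) = 1084/EI
  UDL 32: wL⁴/(8EI) = 600.2/EI
  δ_0 = 1684/EI
Flexibility coefficient — unit upward force at Q: δ_{QQ} = L³/(3EI) = 14.29/EI.
Compatibility at Q: δ_0 − R_Q·δ_{QQ} = 0, so R_Q = 1684/14.29 = 117.8 kip.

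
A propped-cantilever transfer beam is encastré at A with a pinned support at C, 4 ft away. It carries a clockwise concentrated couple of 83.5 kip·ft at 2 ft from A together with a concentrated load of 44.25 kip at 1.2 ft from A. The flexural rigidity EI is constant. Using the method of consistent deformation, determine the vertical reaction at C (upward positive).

Release the roller at C. Primary structure: cantilever fixed at A.
Primary-structure tip deflection at C by superposition:
  clockwise couple 83.5 at a = 2: M₀a(2L − a)/(2EI) = 501/EI
  point load 44.25 at a = 1.2: Pa²(3L − a)/(6EI) = 114.7/EI
  δ_0 = 615.7/EI
Tip deflection under a unit load at C: L³/(3EI) = 21.33/EI.
Compatibility at C: δ_0 − R_C·δ_{CC} = 0, so R_C = 615.7/21.33 = 28.86 kip.

R_C = 28.86 kip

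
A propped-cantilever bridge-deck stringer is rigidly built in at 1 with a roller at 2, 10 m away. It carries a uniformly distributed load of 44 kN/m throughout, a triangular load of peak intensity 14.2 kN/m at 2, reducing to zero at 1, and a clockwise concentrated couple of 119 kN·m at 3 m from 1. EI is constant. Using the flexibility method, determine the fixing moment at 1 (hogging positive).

M_1 = 660.8 kN·m

Take the reaction at 2 as the redundant and release it; the primary structure is a cantilever fixed at 1.
Deflection at 2 on the released cantilever, summing each load's contribution:
  UDL 44: wL⁴/(8EI) = 55000/EI
  triangular load, peak 14.2 at the free end: 11w₀L⁴/(120EI) = 13017/EI
  clockwise couple 119 at a = 3: M₀a(2L − a)/(2EI) = 3034/EI
  δ_0 = 71051/EI
Tip deflection under a unit load at 2: L³/(3EI) = 333.3/EI.
The prop prevents deflection at 2: R_2 = δ_0/δ_{22} = 71051/333.3 = 213.2 kN.
Moment equilibrium about 1: M_1 = Σ(load moments about 1) − R_2·L = 2792 − 213.2×10 = 660.8 kN·m.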